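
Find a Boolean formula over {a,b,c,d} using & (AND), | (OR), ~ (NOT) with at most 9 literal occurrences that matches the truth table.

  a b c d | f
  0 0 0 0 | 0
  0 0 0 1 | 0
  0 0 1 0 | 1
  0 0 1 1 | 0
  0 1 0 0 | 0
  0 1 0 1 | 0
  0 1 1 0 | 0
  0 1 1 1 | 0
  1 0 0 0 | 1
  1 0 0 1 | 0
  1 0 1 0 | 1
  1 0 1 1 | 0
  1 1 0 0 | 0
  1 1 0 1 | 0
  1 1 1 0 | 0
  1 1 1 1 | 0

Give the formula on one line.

((a | (b | (d | (~d & c)))) & (((~d | a) & ~b) & ~d))

  ~d = 1010101010101010
  (~d & c) = 0010001000100010
  (d | (~d & c)) = 0111011101110111
  (b | (d | (~d & c))) = 0111111101111111
  (a | (b | (d | (~d & c)))) = 0111111111111111
  (~d | a) = 1010101011111111
  ~b = 1111000011110000
  ((~d | a) & ~b) = 1010000011110000
  (((~d | a) & ~b) & ~d) = 1010000010100000
  ((a | (b | (d | (~d & c)))) & (((~d | a) & ~b) & ~d)) = 0010000010100000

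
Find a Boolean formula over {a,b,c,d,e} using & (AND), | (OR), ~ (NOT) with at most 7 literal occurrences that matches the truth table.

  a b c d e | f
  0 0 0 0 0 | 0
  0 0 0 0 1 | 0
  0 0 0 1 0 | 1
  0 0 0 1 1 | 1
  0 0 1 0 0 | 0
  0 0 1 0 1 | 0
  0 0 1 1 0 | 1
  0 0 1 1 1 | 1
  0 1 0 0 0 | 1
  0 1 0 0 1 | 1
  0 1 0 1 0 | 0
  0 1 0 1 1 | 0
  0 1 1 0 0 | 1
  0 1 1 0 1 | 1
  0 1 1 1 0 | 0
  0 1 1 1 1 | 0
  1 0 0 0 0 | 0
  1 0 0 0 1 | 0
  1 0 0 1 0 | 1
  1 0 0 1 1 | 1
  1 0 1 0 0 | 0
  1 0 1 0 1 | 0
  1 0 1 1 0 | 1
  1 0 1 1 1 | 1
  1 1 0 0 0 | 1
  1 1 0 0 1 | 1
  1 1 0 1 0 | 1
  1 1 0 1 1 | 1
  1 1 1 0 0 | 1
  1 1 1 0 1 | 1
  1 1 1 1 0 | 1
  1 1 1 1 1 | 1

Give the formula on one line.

((b | d) & ((~d | a) | (a | (d & ~b))))

  (b | d) = 00110011111111110011001111111111
  ~d = 11001100110011001100110011001100
  (~d | a) = 11001100110011001111111111111111
  ~b = 11111111000000001111111100000000
  (d & ~b) = 00110011000000000011001100000000
  (a | (d & ~b)) = 00110011000000001111111111111111
  ((~d | a) | (a | (d & ~b))) = 11111111110011001111111111111111
  ((b | d) & ((~d | a) | (a | (d & ~b)))) = 00110011110011000011001111111111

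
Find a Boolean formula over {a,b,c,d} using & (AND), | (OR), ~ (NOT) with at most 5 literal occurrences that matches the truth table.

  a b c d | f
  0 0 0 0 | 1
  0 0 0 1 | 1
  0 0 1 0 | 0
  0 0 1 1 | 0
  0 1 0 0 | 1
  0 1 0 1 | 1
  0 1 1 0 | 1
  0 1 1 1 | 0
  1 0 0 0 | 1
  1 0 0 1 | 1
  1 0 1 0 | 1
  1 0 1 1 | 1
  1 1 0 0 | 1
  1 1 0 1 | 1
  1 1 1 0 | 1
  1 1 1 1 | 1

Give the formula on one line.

(((~a & ~c) | (~d & b)) | a)

  ~a = 1111111100000000
  ~c = 1100110011001100
  (~a & ~c) = 1100110000000000
  ~d = 1010101010101010
  (~d & b) = 0000101000001010
  ((~a & ~c) | (~d & b)) = 1100111000001010
  (((~a & ~c) | (~d & b)) | a) = 1100111011111111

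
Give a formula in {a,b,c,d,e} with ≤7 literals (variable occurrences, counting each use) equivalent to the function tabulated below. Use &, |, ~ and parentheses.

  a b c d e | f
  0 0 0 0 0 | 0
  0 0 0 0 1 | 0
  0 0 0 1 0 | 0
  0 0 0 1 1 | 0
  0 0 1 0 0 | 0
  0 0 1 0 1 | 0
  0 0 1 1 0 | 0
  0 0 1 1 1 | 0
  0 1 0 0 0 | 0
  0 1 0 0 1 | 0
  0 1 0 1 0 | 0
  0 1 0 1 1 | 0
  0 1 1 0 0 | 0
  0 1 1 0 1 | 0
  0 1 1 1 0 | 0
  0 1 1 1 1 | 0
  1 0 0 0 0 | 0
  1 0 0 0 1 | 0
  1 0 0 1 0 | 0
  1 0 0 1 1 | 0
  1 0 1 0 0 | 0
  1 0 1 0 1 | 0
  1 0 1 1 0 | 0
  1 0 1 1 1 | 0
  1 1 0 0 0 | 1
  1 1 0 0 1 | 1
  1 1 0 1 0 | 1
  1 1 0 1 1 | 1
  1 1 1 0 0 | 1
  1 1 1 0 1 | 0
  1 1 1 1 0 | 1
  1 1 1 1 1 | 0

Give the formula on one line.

  (a | e) = 01010101010101011111111111111111
  (a | c) = 00001111000011111111111111111111
  ((a | c) & b) = 00000000000011110000000011111111
  ((a | e) & ((a | c) & b)) = 00000000000001010000000011111111
  ~c = 11110000111100001111000011110000
  ~e = 10101010101010101010101010101010
  (~c | ~e) = 11111010111110101111101011111010
  (((a | e) & ((a | c) & b)) & (~c | ~e)) = 00000000000000000000000011111010

(((a | e) & ((a | c) & b)) & (~c | ~e))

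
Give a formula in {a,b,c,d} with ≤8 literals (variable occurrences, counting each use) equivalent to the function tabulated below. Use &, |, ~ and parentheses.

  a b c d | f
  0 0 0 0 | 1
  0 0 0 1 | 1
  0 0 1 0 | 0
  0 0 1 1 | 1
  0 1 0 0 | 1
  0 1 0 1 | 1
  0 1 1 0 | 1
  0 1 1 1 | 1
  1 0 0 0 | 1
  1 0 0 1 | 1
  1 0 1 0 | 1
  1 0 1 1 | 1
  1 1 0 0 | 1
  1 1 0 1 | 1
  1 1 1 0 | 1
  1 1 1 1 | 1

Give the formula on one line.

((a | d) | ((~a & (b | ~c)) | (~c & b)))

  (a | d) = 0101010111111111
  ~a = 1111111100000000
  ~c = 1100110011001100
  (b | ~c) = 1100111111001111
  (~a & (b | ~c)) = 1100111100000000
  (~c & b) = 0000110000001100
  ((~a & (b | ~c)) | (~c & b)) = 1100111100001100
  ((a | d) | ((~a & (b | ~c)) | (~c & b))) = 1101111111111111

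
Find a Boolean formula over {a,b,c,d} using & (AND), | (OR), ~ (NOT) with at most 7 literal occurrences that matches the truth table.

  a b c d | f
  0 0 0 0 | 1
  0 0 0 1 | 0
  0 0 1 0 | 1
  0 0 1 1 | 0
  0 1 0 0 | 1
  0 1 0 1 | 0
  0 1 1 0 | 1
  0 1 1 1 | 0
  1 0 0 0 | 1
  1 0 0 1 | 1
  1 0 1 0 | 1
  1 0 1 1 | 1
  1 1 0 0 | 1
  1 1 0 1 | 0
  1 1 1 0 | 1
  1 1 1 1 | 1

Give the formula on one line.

((a & ~b) | ((a & c) | ~d))

  ~b = 1111000011110000
  (a & ~b) = 0000000011110000
  (a & c) = 0000000000110011
  ~d = 1010101010101010
  ((a & c) | ~d) = 1010101010111011
  ((a & ~b) | ((a & c) | ~d)) = 1010101011111011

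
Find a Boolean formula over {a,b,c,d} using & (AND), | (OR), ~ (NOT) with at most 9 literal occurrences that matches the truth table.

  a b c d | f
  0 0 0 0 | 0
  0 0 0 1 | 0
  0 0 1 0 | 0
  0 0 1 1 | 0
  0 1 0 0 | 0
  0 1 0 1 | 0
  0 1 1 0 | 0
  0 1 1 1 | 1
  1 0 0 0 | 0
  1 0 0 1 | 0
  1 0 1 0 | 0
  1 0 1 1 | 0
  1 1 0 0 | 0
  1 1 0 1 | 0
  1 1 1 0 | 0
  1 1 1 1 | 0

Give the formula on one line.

((d & ~a) & (c & ((~b & ~c) | (b & ((~d | ~c) | ~a)))))

  ~a = 1111111100000000
  (d & ~a) = 0101010100000000
  ~b = 1111000011110000
  ~c = 1100110011001100
  (~b & ~c) = 1100000011000000
  ~d = 1010101010101010
  (~d | ~c) = 1110111011101110
  ((~d | ~c) | ~a) = 1111111111101110
  (b & ((~d | ~c) | ~a)) = 0000111100001110
  ((~b & ~c) | (b & ((~d | ~c) | ~a))) = 1100111111001110
  (c & ((~b & ~c) | (b & ((~d | ~c) | ~a)))) = 0000001100000010
  ((d & ~a) & (c & ((~b & ~c) | (b & ((~d | ~c) | ~a))))) = 0000000100000000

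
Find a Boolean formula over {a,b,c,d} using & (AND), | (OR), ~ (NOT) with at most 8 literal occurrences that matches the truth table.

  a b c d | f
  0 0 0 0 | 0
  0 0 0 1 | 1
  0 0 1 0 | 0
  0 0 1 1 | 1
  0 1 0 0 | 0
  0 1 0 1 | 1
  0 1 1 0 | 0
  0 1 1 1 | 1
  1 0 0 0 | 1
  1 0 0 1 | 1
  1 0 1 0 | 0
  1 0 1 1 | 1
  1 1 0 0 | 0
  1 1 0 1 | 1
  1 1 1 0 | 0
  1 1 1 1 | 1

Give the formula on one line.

(((a & (~a | ~b)) & (~a | ~c)) | d)

  ~a = 1111111100000000
  ~b = 1111000011110000
  (~a | ~b) = 1111111111110000
  (a & (~a | ~b)) = 0000000011110000
  ~c = 1100110011001100
  (~a | ~c) = 1111111111001100
  ((a & (~a | ~b)) & (~a | ~c)) = 0000000011000000
  (((a & (~a | ~b)) & (~a | ~c)) | d) = 0101010111010101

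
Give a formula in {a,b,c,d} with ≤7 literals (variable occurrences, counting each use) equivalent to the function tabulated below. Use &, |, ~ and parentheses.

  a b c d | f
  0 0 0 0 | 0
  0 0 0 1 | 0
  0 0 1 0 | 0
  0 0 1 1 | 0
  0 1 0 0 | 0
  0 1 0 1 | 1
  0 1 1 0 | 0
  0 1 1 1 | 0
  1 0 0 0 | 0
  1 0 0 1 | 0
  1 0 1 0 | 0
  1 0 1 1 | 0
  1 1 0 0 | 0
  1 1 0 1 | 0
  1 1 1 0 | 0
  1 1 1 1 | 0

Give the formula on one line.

  ~c = 1100110011001100
  (~c & d) = 0100010001000100
  ~b = 1111000011110000
  ~d = 1010101010101010
  (~b & ~d) = 1010000010100000
  ~a = 1111111100000000
  (~a & d) = 0101010100000000
  ((~b & ~d) | (~a & d)) = 1111010110100000
  (((~b & ~d) | (~a & d)) & b) = 0000010100000000
  ((~c & d) & (((~b & ~d) | (~a & d)) & b)) = 0000010000000000

((~c & d) & (((~b & ~d) | (~a & d)) & b))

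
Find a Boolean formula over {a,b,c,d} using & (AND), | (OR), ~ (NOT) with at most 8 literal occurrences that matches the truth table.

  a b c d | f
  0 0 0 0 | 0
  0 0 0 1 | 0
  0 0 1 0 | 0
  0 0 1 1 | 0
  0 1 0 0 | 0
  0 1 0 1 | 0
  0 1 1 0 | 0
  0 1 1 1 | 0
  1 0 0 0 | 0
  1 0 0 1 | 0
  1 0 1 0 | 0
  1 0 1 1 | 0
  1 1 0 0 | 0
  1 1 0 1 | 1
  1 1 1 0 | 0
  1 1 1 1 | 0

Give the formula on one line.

  ~c = 1100110011001100
  (d & ~c) = 0100010001000100
  (a & ~c) = 0000000011001100
  (b & (a & ~c)) = 0000000000001100
  ((d & ~c) & (b & (a & ~c))) = 0000000000000100

((d & ~c) & (b & (a & ~c)))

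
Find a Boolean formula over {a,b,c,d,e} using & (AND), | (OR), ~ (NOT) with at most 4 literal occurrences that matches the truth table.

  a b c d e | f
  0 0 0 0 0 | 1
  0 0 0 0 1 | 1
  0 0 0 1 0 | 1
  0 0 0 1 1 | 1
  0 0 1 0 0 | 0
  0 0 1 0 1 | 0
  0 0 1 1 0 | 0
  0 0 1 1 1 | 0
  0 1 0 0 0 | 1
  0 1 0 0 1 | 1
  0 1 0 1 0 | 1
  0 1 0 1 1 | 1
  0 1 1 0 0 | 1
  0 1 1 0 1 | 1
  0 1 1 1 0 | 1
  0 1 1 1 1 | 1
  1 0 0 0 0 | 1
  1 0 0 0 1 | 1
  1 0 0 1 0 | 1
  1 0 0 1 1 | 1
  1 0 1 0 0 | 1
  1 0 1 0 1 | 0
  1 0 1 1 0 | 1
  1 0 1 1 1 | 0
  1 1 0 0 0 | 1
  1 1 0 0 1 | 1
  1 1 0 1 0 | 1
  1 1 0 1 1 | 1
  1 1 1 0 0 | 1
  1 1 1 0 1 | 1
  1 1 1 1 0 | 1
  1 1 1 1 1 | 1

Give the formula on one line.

  ~c = 11110000111100001111000011110000
  ~e = 10101010101010101010101010101010
  (~e & a) = 00000000000000001010101010101010
  (~c | (~e & a)) = 11110000111100001111101011111010
  ((~c | (~e & a)) | b) = 11110000111111111111101011111111

((~c | (~e & a)) | b)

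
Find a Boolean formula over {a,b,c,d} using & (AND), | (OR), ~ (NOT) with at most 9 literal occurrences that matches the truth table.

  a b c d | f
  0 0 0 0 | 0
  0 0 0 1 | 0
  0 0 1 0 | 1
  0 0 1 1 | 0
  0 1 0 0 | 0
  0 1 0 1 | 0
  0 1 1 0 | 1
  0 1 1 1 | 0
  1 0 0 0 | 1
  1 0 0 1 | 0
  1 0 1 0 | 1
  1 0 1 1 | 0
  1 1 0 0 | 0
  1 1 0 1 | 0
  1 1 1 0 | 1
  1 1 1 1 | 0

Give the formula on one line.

((c & (~d | ~c)) | ((a | (~a & c)) & ((~d | b) & ~b)))

  ~d = 1010101010101010
  ~c = 1100110011001100
  (~d | ~c) = 1110111011101110
  (c & (~d | ~c)) = 0010001000100010
  ~a = 1111111100000000
  (~a & c) = 0011001100000000
  (a | (~a & c)) = 0011001111111111
  (~d | b) = 1010111110101111
  ~b = 1111000011110000
  ((~d | b) & ~b) = 1010000010100000
  ((a | (~a & c)) & ((~d | b) & ~b)) = 0010000010100000
  ((c & (~d | ~c)) | ((a | (~a & c)) & ((~d | b) & ~b))) = 0010001010100010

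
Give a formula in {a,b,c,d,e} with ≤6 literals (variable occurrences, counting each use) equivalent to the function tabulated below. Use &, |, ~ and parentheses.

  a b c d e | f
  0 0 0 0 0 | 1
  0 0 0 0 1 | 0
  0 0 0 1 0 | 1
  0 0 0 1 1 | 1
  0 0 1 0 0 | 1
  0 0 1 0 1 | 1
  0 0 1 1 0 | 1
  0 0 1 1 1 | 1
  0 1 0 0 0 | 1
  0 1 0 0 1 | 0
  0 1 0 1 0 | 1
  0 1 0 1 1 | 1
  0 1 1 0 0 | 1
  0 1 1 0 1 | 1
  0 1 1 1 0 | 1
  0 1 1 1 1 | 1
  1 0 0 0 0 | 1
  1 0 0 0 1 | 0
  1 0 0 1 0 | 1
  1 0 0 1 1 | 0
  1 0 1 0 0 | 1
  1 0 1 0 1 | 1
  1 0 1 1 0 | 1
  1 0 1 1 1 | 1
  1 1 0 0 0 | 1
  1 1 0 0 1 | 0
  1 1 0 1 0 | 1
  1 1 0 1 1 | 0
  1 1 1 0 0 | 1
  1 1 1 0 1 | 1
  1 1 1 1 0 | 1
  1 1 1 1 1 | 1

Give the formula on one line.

(((~a & d) | c) | ~e)

  ~a = 11111111111111110000000000000000
  (~a & d) = 00110011001100110000000000000000
  ((~a & d) | c) = 00111111001111110000111100001111
  ~e = 10101010101010101010101010101010
  (((~a & d) | c) | ~e) = 10111111101111111010111110101111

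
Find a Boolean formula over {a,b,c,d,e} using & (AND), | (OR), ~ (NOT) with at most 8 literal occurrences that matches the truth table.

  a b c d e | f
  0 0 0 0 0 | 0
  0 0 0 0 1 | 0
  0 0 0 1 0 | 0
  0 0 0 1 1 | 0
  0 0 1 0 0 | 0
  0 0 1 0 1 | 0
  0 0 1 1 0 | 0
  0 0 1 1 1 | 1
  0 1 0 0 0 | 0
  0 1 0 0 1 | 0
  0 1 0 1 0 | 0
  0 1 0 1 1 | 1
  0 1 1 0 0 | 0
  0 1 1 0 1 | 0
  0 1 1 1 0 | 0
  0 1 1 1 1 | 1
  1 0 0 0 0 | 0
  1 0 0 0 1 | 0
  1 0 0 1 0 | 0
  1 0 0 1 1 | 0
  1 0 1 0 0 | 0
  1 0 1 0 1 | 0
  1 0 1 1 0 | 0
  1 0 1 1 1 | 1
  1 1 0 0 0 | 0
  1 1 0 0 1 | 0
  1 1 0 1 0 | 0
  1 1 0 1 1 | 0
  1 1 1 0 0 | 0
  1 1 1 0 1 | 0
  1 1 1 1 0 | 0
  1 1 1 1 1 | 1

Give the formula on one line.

  (e & d) = 00010001000100010001000100010001
  ~a = 11111111111111110000000000000000
  (~a & b) = 00000000111111110000000000000000
  ((~a & b) | c) = 00001111111111110000111100001111
  ((e & d) & ((~a & b) | c)) = 00000001000100010000000100000001

((e & d) & ((~a & b) | c))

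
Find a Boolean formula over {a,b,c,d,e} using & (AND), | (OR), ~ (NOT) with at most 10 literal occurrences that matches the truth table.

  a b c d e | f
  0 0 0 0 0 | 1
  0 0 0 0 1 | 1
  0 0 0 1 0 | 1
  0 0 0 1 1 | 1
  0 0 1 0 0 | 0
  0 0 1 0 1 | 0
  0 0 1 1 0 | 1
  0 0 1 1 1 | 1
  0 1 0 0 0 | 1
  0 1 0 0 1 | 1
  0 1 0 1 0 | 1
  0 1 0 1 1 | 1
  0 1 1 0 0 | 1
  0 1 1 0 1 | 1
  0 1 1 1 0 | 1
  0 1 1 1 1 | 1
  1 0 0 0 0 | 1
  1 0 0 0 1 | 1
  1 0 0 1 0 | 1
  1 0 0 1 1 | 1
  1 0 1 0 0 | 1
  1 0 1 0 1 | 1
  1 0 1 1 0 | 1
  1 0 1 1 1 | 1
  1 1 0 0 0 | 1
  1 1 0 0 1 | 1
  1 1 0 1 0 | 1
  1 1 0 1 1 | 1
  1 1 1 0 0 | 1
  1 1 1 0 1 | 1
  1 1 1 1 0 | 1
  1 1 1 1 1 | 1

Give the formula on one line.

  ~c = 11110000111100001111000011110000
  (d | ~c) = 11110011111100111111001111110011
  (c & b) = 00000000000011110000000000001111
  ~a = 11111111111111110000000000000000
  (b & ~a) = 00000000111111110000000000000000
  ((c & b) & (b & ~a)) = 00000000000011110000000000000000
  (((c & b) & (b & ~a)) | a) = 00000000000011111111111111111111
  ((d | ~c) | (((c & b) & (b & ~a)) | a)) = 11110011111111111111111111111111

((d | ~c) | (((c & b) & (b & ~a)) | a))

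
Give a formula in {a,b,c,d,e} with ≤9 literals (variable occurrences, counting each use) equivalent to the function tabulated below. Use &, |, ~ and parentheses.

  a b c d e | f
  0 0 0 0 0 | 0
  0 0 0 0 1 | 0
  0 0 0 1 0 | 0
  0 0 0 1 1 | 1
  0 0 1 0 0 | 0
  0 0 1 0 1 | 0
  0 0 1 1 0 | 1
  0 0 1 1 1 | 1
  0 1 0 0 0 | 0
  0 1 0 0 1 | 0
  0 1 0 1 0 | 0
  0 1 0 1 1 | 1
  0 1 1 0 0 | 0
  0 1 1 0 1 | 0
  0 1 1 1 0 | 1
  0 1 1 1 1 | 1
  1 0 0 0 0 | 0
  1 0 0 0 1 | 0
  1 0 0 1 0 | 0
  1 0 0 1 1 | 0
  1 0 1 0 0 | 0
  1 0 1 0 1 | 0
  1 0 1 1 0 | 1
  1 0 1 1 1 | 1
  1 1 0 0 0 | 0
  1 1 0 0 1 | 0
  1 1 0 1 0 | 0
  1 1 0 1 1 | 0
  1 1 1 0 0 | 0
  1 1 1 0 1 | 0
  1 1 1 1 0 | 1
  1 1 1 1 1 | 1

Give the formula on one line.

(((c & d) | (d & ~a)) & ((a | e) | c))

  (c & d) = 00000011000000110000001100000011
  ~a = 11111111111111110000000000000000
  (d & ~a) = 00110011001100110000000000000000
  ((c & d) | (d & ~a)) = 00110011001100110000001100000011
  (a | e) = 01010101010101011111111111111111
  ((a | e) | c) = 01011111010111111111111111111111
  (((c & d) | (d & ~a)) & ((a | e) | c)) = 00010011000100110000001100000011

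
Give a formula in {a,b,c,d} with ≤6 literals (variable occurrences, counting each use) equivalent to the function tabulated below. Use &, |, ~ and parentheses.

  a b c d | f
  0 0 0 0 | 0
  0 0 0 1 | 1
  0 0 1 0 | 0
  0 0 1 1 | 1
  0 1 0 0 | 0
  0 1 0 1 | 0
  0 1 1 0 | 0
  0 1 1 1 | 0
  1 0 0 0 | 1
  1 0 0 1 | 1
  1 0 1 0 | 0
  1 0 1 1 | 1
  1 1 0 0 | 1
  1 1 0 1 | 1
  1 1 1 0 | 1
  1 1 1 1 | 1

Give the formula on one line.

  ~b = 1111000011110000
  (d & ~b) = 0101000001010000
  ((d & ~b) | a) = 0101000011111111
  ~c = 1100110011001100
  (d | ~c) = 1101110111011101
  ((d | ~c) | b) = 1101111111011111
  (((d & ~b) | a) & ((d | ~c) | b)) = 0101000011011111

(((d & ~b) | a) & ((d | ~c) | b))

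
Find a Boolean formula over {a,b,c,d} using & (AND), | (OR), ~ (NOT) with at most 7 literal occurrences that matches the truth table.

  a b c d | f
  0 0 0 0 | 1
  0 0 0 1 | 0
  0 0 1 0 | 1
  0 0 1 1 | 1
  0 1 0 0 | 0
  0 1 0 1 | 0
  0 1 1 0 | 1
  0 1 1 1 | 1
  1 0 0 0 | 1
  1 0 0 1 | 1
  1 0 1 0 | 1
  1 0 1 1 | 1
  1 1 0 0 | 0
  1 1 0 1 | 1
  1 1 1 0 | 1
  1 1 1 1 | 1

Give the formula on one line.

  ~b = 1111000011110000
  (c | ~b) = 1111001111110011
  (d | (c | ~b)) = 1111011111110111
  ~d = 1010101010101010
  (~d | a) = 1010101011111111
  (c | (~d | a)) = 1011101111111111
  ((d | (c | ~b)) & (c | (~d | a))) = 1011001111110111

((d | (c | ~b)) & (c | (~d | a)))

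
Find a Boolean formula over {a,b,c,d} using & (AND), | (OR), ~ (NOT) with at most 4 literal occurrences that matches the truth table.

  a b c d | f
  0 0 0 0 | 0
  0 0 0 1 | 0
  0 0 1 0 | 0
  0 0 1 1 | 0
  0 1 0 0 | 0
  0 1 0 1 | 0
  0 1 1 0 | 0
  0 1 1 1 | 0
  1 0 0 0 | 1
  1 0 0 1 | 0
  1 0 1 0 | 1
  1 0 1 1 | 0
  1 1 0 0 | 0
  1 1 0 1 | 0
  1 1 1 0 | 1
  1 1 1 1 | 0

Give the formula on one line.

  ~d = 1010101010101010
  ~b = 1111000011110000
  (~b | c) = 1111001111110011
  (~d & (~b | c)) = 1010001010100010
  ((~d & (~b | c)) & a) = 0000000010100010

((~d & (~b | c)) & a)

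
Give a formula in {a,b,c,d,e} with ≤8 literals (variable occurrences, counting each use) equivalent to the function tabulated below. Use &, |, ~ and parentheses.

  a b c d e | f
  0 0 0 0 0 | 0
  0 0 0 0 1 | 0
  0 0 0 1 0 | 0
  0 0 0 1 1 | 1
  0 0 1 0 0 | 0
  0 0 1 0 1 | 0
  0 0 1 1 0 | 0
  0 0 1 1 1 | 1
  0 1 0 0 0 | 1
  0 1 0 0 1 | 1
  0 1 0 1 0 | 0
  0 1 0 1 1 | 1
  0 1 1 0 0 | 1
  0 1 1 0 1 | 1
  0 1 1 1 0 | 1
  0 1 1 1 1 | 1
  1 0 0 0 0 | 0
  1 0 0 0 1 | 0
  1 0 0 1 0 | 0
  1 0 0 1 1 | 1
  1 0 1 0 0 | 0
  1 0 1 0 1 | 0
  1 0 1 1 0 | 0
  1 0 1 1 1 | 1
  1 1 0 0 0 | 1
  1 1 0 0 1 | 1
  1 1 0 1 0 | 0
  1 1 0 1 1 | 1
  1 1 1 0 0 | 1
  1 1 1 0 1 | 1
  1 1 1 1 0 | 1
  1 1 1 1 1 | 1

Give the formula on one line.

((e & d) | (b & (~d | ((c & b) & d))))

  (e & d) = 00010001000100010001000100010001
  ~d = 11001100110011001100110011001100
  (c & b) = 00000000000011110000000000001111
  ((c & b) & d) = 00000000000000110000000000000011
  (~d | ((c & b) & d)) = 11001100110011111100110011001111
  (b & (~d | ((c & b) & d))) = 00000000110011110000000011001111
  ((e & d) | (b & (~d | ((c & b) & d)))) = 00010001110111110001000111011111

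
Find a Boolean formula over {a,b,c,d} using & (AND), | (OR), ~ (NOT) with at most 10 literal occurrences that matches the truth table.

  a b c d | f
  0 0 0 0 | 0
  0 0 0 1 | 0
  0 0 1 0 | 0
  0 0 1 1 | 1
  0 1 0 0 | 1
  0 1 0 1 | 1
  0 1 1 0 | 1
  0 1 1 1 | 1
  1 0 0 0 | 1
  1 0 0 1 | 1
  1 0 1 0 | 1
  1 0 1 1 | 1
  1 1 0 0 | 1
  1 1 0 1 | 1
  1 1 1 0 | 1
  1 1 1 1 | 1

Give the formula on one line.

((b | (~b & a)) | ((b | ~a) & (c & (b | d))))

  ~b = 1111000011110000
  (~b & a) = 0000000011110000
  (b | (~b & a)) = 0000111111111111
  ~a = 1111111100000000
  (b | ~a) = 1111111100001111
  (b | d) = 0101111101011111
  (c & (b | d)) = 0001001100010011
  ((b | ~a) & (c & (b | d))) = 0001001100000011
  ((b | (~b & a)) | ((b | ~a) & (c & (b | d)))) = 0001111111111111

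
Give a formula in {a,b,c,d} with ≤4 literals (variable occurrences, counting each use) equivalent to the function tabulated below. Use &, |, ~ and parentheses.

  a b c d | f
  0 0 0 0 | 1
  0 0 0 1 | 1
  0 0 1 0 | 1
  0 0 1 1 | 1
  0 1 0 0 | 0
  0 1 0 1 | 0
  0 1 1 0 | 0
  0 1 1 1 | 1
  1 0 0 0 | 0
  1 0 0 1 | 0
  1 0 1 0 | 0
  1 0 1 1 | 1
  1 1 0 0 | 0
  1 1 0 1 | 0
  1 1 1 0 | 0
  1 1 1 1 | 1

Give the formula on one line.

  (d & c) = 0001000100010001
  ~a = 1111111100000000
  ~b = 1111000011110000
  (~a & ~b) = 1111000000000000
  ((d & c) | (~a & ~b)) = 1111000100010001

((d & c) | (~a & ~b))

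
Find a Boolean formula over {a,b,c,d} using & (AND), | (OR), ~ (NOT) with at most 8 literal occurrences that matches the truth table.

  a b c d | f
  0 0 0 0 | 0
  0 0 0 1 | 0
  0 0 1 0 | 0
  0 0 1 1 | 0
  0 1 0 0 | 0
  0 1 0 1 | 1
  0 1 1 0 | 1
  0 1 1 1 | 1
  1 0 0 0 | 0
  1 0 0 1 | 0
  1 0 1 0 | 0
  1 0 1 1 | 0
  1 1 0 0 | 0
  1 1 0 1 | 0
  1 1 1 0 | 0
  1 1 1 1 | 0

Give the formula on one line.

  ~b = 1111000011110000
  (d & ~b) = 0101000001010000
  ((d & ~b) | b) = 0101111101011111
  (d | c) = 0111011101110111
  (((d & ~b) | b) & (d | c)) = 0101011101010111
  (c | (((d & ~b) | b) & (d | c))) = 0111011101110111
  (b & (c | (((d & ~b) | b) & (d | c)))) = 0000011100000111
  ~a = 1111111100000000
  ((b & (c | (((d & ~b) | b) & (d | c)))) & ~a) = 0000011100000000

((b & (c | (((d & ~b) | b) & (d | c)))) & ~a)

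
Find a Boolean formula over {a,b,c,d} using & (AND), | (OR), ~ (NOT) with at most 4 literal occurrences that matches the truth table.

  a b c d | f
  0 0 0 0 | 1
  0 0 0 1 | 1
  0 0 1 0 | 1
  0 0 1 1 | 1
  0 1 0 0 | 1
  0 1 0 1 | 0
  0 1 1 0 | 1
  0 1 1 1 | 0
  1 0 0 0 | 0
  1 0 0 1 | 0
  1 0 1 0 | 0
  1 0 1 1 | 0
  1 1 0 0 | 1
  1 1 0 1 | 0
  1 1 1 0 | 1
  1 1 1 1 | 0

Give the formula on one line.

((~b | ~d) & (~a | b))

  ~b = 1111000011110000
  ~d = 1010101010101010
  (~b | ~d) = 1111101011111010
  ~a = 1111111100000000
  (~a | b) = 1111111100001111
  ((~b | ~d) & (~a | b)) = 1111101000001010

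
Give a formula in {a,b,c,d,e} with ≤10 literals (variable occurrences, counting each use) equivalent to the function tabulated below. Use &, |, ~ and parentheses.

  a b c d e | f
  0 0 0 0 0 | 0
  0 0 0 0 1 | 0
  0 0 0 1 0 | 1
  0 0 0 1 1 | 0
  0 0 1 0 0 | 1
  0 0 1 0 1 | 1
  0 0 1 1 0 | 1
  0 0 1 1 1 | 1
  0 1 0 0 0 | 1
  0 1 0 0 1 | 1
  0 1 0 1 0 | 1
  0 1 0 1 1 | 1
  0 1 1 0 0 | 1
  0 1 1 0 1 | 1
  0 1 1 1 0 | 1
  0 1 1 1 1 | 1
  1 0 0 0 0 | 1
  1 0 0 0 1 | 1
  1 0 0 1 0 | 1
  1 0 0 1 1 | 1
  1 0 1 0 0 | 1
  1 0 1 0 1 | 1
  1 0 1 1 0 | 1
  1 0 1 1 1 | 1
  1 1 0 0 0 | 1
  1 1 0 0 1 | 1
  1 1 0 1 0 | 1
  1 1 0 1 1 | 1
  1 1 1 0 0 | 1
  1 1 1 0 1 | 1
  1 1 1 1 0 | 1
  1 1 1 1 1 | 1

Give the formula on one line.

  (b | c) = 00001111111111110000111111111111
  ~e = 10101010101010101010101010101010
  ~a = 11111111111111110000000000000000
  (b | ~a) = 11111111111111110000000011111111
  (~e & (b | ~a)) = 10101010101010100000000010101010
  (d & (~e & (b | ~a))) = 00100010001000100000000000100010
  ((b | c) | (d & (~e & (b | ~a)))) = 00101111111111110000111111111111
  (a | ((b | c) | (d & (~e & (b | ~a))))) = 00101111111111111111111111111111

(a | ((b | c) | (d & (~e & (b | ~a)))))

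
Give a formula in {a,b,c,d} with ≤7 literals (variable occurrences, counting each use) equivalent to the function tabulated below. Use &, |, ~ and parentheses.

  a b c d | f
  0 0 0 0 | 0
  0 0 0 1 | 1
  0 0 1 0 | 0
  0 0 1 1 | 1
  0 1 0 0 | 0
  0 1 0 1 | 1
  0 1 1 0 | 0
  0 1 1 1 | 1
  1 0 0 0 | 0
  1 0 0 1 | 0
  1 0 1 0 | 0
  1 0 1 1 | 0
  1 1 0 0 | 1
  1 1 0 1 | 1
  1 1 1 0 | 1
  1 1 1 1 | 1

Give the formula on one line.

  (a & b) = 0000000000001111
  ~a = 1111111100000000
  (d & ~a) = 0101010100000000
  ((a & b) | (d & ~a)) = 0101010100001111

((a & b) | (d & ~a))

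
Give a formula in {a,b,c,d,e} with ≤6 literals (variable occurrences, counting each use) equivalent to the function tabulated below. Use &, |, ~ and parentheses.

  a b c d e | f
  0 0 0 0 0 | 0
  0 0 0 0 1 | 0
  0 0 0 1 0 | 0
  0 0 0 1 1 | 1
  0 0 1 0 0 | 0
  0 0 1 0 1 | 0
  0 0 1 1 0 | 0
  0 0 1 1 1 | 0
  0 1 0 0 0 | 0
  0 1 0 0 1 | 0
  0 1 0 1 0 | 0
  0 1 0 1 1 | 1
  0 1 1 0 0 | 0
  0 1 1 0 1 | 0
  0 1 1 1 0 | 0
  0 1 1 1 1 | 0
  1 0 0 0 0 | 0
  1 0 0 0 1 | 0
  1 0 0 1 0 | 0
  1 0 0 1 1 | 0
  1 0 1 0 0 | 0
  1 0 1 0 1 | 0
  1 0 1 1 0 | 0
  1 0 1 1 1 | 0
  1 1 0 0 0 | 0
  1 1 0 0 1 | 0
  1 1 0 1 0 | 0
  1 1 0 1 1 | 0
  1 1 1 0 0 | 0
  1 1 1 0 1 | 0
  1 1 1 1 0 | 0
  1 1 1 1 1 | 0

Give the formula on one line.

  ~a = 11111111111111110000000000000000
  (d & ~a) = 00110011001100110000000000000000
  ~c = 11110000111100001111000011110000
  (~c | b) = 11110000111111111111000011111111
  ((d & ~a) & (~c | b)) = 00110000001100110000000000000000
  (e & ((d & ~a) & (~c | b))) = 00010000000100010000000000000000
  ((e & ((d & ~a) & (~c | b))) & ~c) = 00010000000100000000000000000000

((e & ((d & ~a) & (~c | b))) & ~c)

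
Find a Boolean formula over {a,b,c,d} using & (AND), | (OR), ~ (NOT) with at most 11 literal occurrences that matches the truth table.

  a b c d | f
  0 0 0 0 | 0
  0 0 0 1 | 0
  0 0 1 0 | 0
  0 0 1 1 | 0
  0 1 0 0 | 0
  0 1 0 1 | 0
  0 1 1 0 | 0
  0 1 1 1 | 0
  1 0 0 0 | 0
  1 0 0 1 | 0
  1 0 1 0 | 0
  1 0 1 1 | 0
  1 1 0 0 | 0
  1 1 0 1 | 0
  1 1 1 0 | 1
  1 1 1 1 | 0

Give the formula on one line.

(((a & c) & (~d & (a | (d & c)))) & (~c | (~a | b)))

  (a & c) = 0000000000110011
  ~d = 1010101010101010
  (d & c) = 0001000100010001
  (a | (d & c)) = 0001000111111111
  (~d & (a | (d & c))) = 0000000010101010
  ((a & c) & (~d & (a | (d & c)))) = 0000000000100010
  ~c = 1100110011001100
  ~a = 1111111100000000
  (~a | b) = 1111111100001111
  (~c | (~a | b)) = 1111111111001111
  (((a & c) & (~d & (a | (d & c)))) & (~c | (~a | b))) = 0000000000000010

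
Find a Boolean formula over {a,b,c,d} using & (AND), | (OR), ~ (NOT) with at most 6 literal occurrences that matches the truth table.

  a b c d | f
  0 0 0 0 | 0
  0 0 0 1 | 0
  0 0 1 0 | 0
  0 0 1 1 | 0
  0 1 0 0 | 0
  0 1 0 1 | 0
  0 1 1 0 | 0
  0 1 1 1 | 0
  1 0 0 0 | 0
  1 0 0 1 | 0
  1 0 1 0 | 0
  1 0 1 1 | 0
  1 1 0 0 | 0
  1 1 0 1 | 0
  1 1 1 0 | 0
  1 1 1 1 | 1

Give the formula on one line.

(b & (c & (((~c | a) & d) | ~c)))

  ~c = 1100110011001100
  (~c | a) = 1100110011111111
  ((~c | a) & d) = 0100010001010101
  (((~c | a) & d) | ~c) = 1100110011011101
  (c & (((~c | a) & d) | ~c)) = 0000000000010001
  (b & (c & (((~c | a) & d) | ~c))) = 0000000000000001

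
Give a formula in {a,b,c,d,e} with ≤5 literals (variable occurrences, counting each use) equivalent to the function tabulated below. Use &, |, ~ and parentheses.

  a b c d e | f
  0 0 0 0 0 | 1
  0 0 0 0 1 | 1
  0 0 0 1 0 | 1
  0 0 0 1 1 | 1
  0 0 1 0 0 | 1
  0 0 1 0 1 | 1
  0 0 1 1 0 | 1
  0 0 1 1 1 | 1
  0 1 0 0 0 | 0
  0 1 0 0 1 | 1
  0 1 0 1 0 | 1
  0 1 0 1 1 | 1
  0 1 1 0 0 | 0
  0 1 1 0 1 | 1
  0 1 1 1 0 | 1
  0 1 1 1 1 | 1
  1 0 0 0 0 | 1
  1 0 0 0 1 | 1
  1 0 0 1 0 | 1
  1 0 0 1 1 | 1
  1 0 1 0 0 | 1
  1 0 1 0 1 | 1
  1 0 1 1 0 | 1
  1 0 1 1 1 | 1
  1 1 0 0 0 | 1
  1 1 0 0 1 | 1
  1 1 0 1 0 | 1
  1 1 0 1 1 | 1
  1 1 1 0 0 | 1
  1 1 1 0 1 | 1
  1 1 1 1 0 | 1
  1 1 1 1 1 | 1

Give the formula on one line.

((a | (e | d)) | ~b)

  (e | d) = 01110111011101110111011101110111
  (a | (e | d)) = 01110111011101111111111111111111
  ~b = 11111111000000001111111100000000
  ((a | (e | d)) | ~b) = 11111111011101111111111111111111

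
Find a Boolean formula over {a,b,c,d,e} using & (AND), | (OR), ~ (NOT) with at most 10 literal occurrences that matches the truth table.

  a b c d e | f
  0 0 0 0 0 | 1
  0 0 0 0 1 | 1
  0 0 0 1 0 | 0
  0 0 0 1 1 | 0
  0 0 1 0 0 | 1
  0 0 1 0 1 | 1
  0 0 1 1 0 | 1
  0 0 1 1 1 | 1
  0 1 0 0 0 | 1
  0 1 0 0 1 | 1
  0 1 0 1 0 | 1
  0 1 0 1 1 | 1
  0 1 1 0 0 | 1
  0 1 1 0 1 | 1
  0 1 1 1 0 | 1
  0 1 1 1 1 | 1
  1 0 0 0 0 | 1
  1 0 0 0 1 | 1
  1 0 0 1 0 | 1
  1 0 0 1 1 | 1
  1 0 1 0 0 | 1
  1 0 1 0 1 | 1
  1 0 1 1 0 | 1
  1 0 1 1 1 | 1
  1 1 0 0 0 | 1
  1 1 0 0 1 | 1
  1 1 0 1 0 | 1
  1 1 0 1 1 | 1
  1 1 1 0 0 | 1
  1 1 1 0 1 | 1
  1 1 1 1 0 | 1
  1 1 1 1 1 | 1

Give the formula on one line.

  ~d = 11001100110011001100110011001100
  (~d | a) = 11001100110011001111111111111111
  (~d | c) = 11001111110011111100111111001111
  ~e = 10101010101010101010101010101010
  (c | ~e) = 10101111101011111010111110101111
  ((~d | c) & (c | ~e)) = 10001111100011111000111110001111
  ~b = 11111111000000001111111100000000
  (((~d | c) & (c | ~e)) & ~b) = 10001111000000001000111100000000
  ((~d | a) | (((~d | c) & (c | ~e)) & ~b)) = 11001111110011001111111111111111
  (b | ((~d | a) | (((~d | c) & (c | ~e)) & ~b))) = 11001111111111111111111111111111

(b | ((~d | a) | (((~d | c) & (c | ~e)) & ~b)))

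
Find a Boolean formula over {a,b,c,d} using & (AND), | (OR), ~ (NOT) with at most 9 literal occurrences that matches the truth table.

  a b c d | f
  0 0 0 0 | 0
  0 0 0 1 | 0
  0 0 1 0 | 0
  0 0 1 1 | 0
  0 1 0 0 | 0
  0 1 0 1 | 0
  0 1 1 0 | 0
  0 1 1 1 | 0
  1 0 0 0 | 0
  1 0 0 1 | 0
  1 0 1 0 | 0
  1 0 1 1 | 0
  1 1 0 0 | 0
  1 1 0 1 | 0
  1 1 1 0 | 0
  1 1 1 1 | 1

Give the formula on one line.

  ~b = 1111000011110000
  (d | ~b) = 1111010111110101
  ~a = 1111111100000000
  (b & ~a) = 0000111100000000
  ((d | ~b) & (b & ~a)) = 0000010100000000
  (c & d) = 0001000100010001
  (((d | ~b) & (b & ~a)) | (c & d)) = 0001010100010001
  (d & a) = 0000000001010101
  ((d & a) & b) = 0000000000000101
  ((((d | ~b) & (b & ~a)) | (c & d)) & ((d & a) & b)) = 0000000000000001

((((d | ~b) & (b & ~a)) | (c & d)) & ((d & a) & b))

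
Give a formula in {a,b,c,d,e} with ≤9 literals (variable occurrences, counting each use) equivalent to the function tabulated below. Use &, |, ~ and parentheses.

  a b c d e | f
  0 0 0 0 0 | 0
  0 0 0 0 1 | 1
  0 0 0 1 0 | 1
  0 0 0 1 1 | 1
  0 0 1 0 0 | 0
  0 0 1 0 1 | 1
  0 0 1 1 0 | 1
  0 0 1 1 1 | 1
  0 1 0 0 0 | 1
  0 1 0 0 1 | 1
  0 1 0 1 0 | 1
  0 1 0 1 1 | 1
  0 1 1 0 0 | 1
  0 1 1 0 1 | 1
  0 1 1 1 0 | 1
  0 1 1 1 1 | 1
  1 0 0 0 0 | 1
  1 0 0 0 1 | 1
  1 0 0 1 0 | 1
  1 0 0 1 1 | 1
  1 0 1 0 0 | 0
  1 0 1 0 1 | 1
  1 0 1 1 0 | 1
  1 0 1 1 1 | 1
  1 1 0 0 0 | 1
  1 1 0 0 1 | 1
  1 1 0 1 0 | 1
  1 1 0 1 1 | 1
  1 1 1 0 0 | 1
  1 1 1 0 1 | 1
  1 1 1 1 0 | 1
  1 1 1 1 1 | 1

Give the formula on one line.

((d | (e | b)) | (e | (b | (~c & (a & (~d | b))))))

  (e | b) = 01010101111111110101010111111111
  (d | (e | b)) = 01110111111111110111011111111111
  ~c = 11110000111100001111000011110000
  ~d = 11001100110011001100110011001100
  (~d | b) = 11001100111111111100110011111111
  (a & (~d | b)) = 00000000000000001100110011111111
  (~c & (a & (~d | b))) = 00000000000000001100000011110000
  (b | (~c & (a & (~d | b)))) = 00000000111111111100000011111111
  (e | (b | (~c & (a & (~d | b))))) = 01010101111111111101010111111111
  ((d | (e | b)) | (e | (b | (~c & (a & (~d | b)))))) = 01110111111111111111011111111111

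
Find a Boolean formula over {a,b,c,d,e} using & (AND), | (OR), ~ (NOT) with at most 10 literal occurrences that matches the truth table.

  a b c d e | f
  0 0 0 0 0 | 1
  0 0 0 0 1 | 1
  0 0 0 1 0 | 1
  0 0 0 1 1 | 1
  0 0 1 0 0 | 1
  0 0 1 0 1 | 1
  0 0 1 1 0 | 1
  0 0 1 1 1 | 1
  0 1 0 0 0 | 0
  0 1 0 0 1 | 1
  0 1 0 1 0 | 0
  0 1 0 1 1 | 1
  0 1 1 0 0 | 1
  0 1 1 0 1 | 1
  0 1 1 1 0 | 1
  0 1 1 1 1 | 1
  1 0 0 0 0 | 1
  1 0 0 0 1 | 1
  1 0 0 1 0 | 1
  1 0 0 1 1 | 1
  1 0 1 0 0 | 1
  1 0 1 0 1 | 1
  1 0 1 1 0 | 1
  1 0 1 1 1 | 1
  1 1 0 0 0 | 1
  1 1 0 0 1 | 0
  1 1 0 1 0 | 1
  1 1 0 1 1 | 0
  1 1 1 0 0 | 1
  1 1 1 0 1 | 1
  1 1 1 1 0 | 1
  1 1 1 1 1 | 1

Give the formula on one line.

((((c | ~e) & a) | (~b | c)) | (~b | (e & ~a)))

  ~e = 10101010101010101010101010101010
  (c | ~e) = 10101111101011111010111110101111
  ((c | ~e) & a) = 00000000000000001010111110101111
  ~b = 11111111000000001111111100000000
  (~b | c) = 11111111000011111111111100001111
  (((c | ~e) & a) | (~b | c)) = 11111111000011111111111110101111
  ~a = 11111111111111110000000000000000
  (e & ~a) = 01010101010101010000000000000000
  (~b | (e & ~a)) = 11111111010101011111111100000000
  ((((c | ~e) & a) | (~b | c)) | (~b | (e & ~a))) = 11111111010111111111111110101111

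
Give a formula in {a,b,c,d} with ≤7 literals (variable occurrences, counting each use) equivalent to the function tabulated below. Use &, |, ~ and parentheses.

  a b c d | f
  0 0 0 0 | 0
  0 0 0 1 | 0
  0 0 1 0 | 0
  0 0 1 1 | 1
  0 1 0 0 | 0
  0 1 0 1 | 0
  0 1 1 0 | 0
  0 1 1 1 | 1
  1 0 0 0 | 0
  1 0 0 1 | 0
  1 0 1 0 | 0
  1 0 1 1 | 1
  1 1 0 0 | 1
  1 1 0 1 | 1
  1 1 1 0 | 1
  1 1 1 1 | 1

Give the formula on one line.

((d & c) | (b & a))

  (d & c) = 0001000100010001
  (b & a) = 0000000000001111
  ((d & c) | (b & a)) = 0001000100011111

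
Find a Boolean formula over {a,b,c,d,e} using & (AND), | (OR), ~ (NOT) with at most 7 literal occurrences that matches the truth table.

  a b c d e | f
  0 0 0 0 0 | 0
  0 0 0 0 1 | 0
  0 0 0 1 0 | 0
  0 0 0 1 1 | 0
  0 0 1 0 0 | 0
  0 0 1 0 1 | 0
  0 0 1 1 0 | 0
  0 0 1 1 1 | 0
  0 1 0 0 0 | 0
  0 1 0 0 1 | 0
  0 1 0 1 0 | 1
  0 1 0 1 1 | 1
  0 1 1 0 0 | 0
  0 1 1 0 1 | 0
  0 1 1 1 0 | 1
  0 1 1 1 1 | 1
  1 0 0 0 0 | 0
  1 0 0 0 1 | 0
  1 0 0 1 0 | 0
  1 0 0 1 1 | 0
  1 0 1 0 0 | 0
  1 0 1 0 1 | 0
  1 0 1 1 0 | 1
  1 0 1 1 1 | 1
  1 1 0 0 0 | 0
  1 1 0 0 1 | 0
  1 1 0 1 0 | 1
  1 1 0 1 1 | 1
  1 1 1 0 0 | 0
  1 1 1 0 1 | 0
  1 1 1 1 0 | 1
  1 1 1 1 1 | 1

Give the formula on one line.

((b | (a & c)) & d)

  (a & c) = 00000000000000000000111100001111
  (b | (a & c)) = 00000000111111110000111111111111
  ((b | (a & c)) & d) = 00000000001100110000001100110011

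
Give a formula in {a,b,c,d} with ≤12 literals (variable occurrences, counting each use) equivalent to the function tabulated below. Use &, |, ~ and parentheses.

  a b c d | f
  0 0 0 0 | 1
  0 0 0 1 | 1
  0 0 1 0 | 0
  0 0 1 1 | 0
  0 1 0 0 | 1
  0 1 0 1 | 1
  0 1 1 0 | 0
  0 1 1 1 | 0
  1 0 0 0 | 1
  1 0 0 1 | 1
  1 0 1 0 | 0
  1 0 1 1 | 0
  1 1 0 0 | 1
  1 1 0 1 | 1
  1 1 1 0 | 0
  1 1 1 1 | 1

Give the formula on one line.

((d & (~c | ((b & (d & (b | c))) & a))) | (~c & ~d))

  ~c = 1100110011001100
  (b | c) = 0011111100111111
  (d & (b | c)) = 0001010100010101
  (b & (d & (b | c))) = 0000010100000101
  ((b & (d & (b | c))) & a) = 0000000000000101
  (~c | ((b & (d & (b | c))) & a)) = 1100110011001101
  (d & (~c | ((b & (d & (b | c))) & a))) = 0100010001000101
  ~d = 1010101010101010
  (~c & ~d) = 1000100010001000
  ((d & (~c | ((b & (d & (b | c))) & a))) | (~c & ~d)) = 1100110011001101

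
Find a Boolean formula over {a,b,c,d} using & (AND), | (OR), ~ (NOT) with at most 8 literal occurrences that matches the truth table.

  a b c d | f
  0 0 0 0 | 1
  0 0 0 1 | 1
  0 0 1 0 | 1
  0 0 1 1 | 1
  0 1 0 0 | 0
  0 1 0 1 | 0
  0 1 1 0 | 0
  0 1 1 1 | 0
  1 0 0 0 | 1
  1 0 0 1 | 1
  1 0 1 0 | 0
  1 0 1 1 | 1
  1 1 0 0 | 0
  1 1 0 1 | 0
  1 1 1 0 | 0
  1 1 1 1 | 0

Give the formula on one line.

  ~b = 1111000011110000
  ~c = 1100110011001100
  (~b & ~c) = 1100000011000000
  ~a = 1111111100000000
  (c & ~a) = 0011001100000000
  ((c & ~a) | d) = 0111011101010101
  ((~b & ~c) | ((c & ~a) | d)) = 1111011111010101
  (((~b & ~c) | ((c & ~a) | d)) & ~b) = 1111000011010000

(((~b & ~c) | ((c & ~a) | d)) & ~b)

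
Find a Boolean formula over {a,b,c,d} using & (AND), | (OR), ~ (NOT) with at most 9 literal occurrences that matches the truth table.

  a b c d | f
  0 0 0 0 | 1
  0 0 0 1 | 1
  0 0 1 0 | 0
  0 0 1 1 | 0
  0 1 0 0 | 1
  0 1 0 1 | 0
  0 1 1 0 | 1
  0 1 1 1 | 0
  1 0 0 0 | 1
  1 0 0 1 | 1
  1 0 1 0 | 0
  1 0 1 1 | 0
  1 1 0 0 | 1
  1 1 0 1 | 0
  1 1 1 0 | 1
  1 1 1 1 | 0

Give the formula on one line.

(((d | b) & ~d) | (~b & (b | ~c)))

  (d | b) = 0101111101011111
  ~d = 1010101010101010
  ((d | b) & ~d) = 0000101000001010
  ~b = 1111000011110000
  ~c = 1100110011001100
  (b | ~c) = 1100111111001111
  (~b & (b | ~c)) = 1100000011000000
  (((d | b) & ~d) | (~b & (b | ~c))) = 1100101011001010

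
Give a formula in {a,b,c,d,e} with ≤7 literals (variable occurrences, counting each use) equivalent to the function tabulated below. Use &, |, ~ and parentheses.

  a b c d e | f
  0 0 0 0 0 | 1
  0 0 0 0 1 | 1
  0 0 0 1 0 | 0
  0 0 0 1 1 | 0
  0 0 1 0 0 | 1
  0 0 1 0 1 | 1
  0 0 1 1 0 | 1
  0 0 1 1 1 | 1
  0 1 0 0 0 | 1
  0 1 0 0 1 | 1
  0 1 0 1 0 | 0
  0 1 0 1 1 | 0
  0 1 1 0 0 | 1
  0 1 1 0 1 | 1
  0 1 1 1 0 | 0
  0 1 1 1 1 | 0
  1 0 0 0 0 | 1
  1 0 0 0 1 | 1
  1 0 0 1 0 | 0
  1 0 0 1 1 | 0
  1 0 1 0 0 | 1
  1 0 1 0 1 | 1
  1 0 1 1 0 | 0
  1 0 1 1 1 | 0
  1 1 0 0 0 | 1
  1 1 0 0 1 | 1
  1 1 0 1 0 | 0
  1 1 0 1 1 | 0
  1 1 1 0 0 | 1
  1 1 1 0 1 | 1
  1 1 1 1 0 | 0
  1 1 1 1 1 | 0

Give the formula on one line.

((c & (~b & ~a)) | ~d)

  ~b = 11111111000000001111111100000000
  ~a = 11111111111111110000000000000000
  (~b & ~a) = 11111111000000000000000000000000
  (c & (~b & ~a)) = 00001111000000000000000000000000
  ~d = 11001100110011001100110011001100
  ((c & (~b & ~a)) | ~d) = 11001111110011001100110011001100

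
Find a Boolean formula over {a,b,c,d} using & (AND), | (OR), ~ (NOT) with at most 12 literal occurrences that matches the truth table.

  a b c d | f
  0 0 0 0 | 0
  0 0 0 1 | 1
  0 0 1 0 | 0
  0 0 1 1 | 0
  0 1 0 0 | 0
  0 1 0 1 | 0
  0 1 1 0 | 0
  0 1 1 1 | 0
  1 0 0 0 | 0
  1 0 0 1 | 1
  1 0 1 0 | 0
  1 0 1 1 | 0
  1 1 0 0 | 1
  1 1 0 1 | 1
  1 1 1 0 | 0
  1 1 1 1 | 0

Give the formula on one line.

(((a & ~c) | (~c & ~b)) & ((d | b) | ((d & ~b) | c)))

  ~c = 1100110011001100
  (a & ~c) = 0000000011001100
  ~b = 1111000011110000
  (~c & ~b) = 1100000011000000
  ((a & ~c) | (~c & ~b)) = 1100000011001100
  (d | b) = 0101111101011111
  (d & ~b) = 0101000001010000
  ((d & ~b) | c) = 0111001101110011
  ((d | b) | ((d & ~b) | c)) = 0111111101111111
  (((a & ~c) | (~c & ~b)) & ((d | b) | ((d & ~b) | c))) = 0100000001001100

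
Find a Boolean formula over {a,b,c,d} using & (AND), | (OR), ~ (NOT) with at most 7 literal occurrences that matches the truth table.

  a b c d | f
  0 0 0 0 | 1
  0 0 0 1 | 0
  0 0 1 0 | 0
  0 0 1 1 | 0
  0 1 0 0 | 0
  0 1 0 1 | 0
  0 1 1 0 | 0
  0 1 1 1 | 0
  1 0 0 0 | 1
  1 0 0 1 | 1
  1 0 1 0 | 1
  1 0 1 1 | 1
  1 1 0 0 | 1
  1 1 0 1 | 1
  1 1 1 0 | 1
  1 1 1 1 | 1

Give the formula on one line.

(((~b | a) & ((~d & ~c) | b)) | a)

  ~b = 1111000011110000
  (~b | a) = 1111000011111111
  ~d = 1010101010101010
  ~c = 1100110011001100
  (~d & ~c) = 1000100010001000
  ((~d & ~c) | b) = 1000111110001111
  ((~b | a) & ((~d & ~c) | b)) = 1000000010001111
  (((~b | a) & ((~d & ~c) | b)) | a) = 1000000011111111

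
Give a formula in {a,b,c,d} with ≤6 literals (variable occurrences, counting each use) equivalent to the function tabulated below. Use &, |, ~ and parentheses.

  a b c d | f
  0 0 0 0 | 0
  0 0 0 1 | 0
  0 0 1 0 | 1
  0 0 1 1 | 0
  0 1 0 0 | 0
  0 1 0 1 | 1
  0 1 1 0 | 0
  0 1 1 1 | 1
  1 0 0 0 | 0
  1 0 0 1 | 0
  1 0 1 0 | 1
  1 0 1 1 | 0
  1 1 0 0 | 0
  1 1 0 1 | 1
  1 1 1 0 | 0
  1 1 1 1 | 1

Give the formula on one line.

(((~d & c) & (d | ~b)) | (d & b))

  ~d = 1010101010101010
  (~d & c) = 0010001000100010
  ~b = 1111000011110000
  (d | ~b) = 1111010111110101
  ((~d & c) & (d | ~b)) = 0010000000100000
  (d & b) = 0000010100000101
  (((~d & c) & (d | ~b)) | (d & b)) = 0010010100100101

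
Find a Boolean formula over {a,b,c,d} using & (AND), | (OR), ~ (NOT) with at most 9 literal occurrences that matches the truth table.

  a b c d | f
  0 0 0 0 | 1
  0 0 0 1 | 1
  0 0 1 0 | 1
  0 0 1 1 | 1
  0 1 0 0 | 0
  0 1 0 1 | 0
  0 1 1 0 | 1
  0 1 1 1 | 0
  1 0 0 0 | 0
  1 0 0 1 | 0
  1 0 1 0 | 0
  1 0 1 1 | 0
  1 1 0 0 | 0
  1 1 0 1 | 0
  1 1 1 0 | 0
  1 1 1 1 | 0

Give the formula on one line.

  ~a = 1111111100000000
  (b | ~a) = 1111111100001111
  ~b = 1111000011110000
  (~a & c) = 0011001100000000
  ~d = 1010101010101010
  ((~a & c) & ~d) = 0010001000000000
  (~b | ((~a & c) & ~d)) = 1111001011110000
  ((b | ~a) & (~b | ((~a & c) & ~d))) = 1111001000000000

((b | ~a) & (~b | ((~a & c) & ~d)))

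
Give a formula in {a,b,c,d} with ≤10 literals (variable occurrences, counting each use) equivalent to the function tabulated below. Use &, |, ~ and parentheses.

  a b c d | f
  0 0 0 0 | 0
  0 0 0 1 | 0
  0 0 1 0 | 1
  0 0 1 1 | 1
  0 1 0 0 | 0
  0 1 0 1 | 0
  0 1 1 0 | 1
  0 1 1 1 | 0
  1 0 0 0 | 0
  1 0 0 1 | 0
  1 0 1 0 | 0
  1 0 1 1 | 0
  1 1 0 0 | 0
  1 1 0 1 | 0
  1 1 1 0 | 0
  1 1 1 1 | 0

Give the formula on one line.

  ~a = 1111111100000000
  ~d = 1010101010101010
  (~d | c) = 1011101110111011
  (c | a) = 0011001111111111
  ((~d | c) & (c | a)) = 0011001110111011
  ~b = 1111000011110000
  (c & ~d) = 0010001000100010
  (~b | (c & ~d)) = 1111001011110010
  (((~d | c) & (c | a)) & (~b | (c & ~d))) = 0011001010110010
  (~a & (((~d | c) & (c | a)) & (~b | (c & ~d)))) = 0011001000000000

(~a & (((~d | c) & (c | a)) & (~b | (c & ~d))))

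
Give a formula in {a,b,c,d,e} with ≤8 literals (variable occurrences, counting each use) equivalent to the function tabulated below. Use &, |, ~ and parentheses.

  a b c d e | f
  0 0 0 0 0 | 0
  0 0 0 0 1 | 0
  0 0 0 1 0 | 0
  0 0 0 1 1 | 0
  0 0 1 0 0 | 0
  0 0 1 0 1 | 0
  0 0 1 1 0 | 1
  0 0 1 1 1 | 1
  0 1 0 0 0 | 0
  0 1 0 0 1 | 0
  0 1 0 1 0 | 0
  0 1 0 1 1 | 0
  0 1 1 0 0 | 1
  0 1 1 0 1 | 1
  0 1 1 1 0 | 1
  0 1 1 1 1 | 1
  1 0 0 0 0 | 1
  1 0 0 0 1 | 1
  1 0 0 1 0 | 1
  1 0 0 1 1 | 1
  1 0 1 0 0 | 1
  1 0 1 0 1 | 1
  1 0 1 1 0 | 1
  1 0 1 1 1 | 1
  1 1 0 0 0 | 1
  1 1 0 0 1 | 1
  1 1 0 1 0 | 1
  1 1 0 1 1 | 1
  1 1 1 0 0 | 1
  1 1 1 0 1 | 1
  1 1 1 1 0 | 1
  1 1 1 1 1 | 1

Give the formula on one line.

((a | c) & (d | (b | a)))

  (a | c) = 00001111000011111111111111111111
  (b | a) = 00000000111111111111111111111111
  (d | (b | a)) = 00110011111111111111111111111111
  ((a | c) & (d | (b | a))) = 00000011000011111111111111111111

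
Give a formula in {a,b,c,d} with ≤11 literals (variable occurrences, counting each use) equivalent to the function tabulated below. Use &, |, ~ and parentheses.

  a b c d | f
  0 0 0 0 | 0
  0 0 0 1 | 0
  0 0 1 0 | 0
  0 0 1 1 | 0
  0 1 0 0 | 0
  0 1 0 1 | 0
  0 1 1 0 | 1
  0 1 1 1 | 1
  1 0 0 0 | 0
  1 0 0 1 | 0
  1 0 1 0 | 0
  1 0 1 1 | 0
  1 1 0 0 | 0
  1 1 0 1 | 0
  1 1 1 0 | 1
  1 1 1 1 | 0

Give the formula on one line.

((((a | c) & (~b | c)) & b) & (~d | (~b | ~a)))

  (a | c) = 0011001111111111
  ~b = 1111000011110000
  (~b | c) = 1111001111110011
  ((a | c) & (~b | c)) = 0011001111110011
  (((a | c) & (~b | c)) & b) = 0000001100000011
  ~d = 1010101010101010
  ~a = 1111111100000000
  (~b | ~a) = 1111111111110000
  (~d | (~b | ~a)) = 1111111111111010
  ((((a | c) & (~b | c)) & b) & (~d | (~b | ~a))) = 0000001100000010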